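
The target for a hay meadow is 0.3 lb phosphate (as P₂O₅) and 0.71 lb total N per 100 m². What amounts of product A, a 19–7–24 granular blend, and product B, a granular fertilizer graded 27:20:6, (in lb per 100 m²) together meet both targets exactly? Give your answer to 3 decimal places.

3.194 lb product A, 0.382 lb product B

Let a = lb of product A, b = lb of product B (per 100 m²).
P₂O₅: 0.07·a + 0.2·b = 0.3
N: 0.19·a + 0.27·b = 0.71
From row1: a = (0.3 − 0.2·b) / 0.07.
Into row2: 0.19·(0.3 − 0.2·b)/0.07 + 0.27·b = 0.71 → b = 0.382199, a = 3.19372.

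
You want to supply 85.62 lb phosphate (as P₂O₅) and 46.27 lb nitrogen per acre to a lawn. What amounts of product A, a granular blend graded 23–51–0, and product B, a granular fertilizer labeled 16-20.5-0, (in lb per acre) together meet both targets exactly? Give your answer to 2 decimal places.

122.32 lb product A, 113.36 lb product B

Let a = lb of product A, b = lb of product B (per acre).
P₂O₅: 0.51·a + 0.205·b = 85.62
N: 0.23·a + 0.16·b = 46.27
From row1: a = (85.62 − 0.205·b) / 0.51.
Into row2: 0.23·(85.62 − 0.205·b)/0.51 + 0.16·b = 46.27 → b = 113.356, a = 122.318.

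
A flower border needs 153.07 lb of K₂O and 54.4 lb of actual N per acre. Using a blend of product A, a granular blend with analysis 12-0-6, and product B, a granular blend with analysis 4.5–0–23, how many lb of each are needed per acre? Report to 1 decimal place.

225.9 lb product A, 606.6 lb product B

With a, b = lb per acre of product A and product B:
K₂O: 0.06·a + 0.23·b = 153.07
N: 0.12·a + 0.045·b = 54.4
Eliminate b: (row1) − 0.23/0.045·(row2) → -0.553333·a = -124.974, so a = 225.857.
Then b = (54.4 − 0.12·225.857) / 0.045 = 606.602.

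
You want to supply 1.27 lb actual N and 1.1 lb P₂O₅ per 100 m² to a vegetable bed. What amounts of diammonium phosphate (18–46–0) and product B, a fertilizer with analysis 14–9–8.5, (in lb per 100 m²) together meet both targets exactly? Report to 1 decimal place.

Per-100 m² balance (a = diammonium phosphate, b = product B):
N: 0.18·a + 0.14·b = 1.27
P₂O₅: 0.46·a + 0.09·b = 1.1
From row1: a = (1.27 − 0.14·b) / 0.18.
Into row2: 0.46·(1.27 − 0.14·b)/0.18 + 0.09·b = 1.1 → b = 8.01245, a = 0.823651.

0.8 lb diammonium phosphate, 8.0 lb product B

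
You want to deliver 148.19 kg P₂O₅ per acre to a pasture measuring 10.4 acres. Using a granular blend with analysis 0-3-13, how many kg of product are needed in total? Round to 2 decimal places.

51372.53 kg

Product per acre = 148.19 / 3% = 4939.67 kg.
Total product = 4939.67 × 10.4 = 51372.533 kg.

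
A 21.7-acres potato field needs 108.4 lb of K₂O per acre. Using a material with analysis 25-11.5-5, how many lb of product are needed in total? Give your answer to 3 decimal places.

47045.600 lb

Product per acre = 108.4 / 5% = 2168 lb.
Total product = 2168 × 21.7 = 47045.6 lb.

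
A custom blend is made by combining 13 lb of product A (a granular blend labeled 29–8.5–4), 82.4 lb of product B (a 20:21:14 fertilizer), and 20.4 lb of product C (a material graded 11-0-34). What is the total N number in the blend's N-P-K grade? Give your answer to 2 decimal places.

Total mass = 13 + 82.4 + 20.4 = 115.8 lb.
N mass = 29%×13 + 20%×82.4 + 11%×20.4 = 22.494 lb.
% N = 22.494 / 115.8 = 19.4249%.

19.42% N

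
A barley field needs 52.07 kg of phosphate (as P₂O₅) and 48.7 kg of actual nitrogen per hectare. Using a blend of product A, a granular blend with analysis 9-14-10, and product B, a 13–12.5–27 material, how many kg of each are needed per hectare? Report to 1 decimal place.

With a, b = kg per hectare of product A and product B:
P₂O₅: 0.14·a + 0.125·b = 52.07
N: 0.09·a + 0.13·b = 48.7
Eliminate b: (row1) − 0.125/0.13·(row2) → 0.0534615·a = 5.24308, so a = 98.0719.
Then b = (48.7 − 0.09·98.0719) / 0.13 = 306.719.

98.1 kg product A, 306.7 kg product B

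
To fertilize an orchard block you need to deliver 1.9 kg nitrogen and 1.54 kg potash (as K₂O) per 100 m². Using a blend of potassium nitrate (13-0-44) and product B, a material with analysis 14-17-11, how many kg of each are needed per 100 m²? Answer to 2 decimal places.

0.14 kg potassium nitrate, 13.44 kg product B

Let a = kg of potassium nitrate, b = kg of product B (per 100 m²).
N: 0.13·a + 0.14·b = 1.9
K₂O: 0.44·a + 0.11·b = 1.54
From row1: a = (1.9 − 0.14·b) / 0.13.
Into row2: 0.44·(1.9 − 0.14·b)/0.13 + 0.11·b = 1.54 → b = 13.4419, a = 0.139535.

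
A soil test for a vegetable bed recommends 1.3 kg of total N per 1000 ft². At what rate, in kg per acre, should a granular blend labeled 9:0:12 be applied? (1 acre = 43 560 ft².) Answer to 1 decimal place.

Product per 1000 ft² = 1.3 / 9% = 14.4444 kg.
Convert to per acre: 14.4444 × 43.56 = 629.2 kg.

629.2 kg of product per acre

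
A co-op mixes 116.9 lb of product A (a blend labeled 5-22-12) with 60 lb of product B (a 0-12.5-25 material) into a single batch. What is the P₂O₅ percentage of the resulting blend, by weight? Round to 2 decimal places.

Total mass = 116.9 + 60 = 176.9 lb.
P₂O₅ mass = 22%×116.9 + 12.5%×60 = 33.218 lb.
% P₂O₅ = 33.218 / 176.9 = 18.7778%.

18.78% P₂O₅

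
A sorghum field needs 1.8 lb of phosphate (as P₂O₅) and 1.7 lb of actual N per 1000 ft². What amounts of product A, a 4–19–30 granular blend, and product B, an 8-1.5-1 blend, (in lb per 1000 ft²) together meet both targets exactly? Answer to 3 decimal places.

Let a = lb of product A, b = lb of product B (per 1000 ft²).
P₂O₅: 0.19·a + 0.015·b = 1.8
N: 0.04·a + 0.08·b = 1.7
Solving simultaneously: a = 8.11644, b = 17.1918.

8.116 lb product A, 17.192 lb product B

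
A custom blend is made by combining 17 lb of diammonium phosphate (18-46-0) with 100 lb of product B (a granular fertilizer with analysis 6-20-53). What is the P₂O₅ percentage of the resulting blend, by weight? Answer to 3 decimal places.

Total mass = 17 + 100 = 117 lb.
P₂O₅ mass = 46%×17 + 20%×100 = 27.82 lb.
% P₂O₅ = 27.82 / 117 = 23.7778%.

23.778% P₂O₅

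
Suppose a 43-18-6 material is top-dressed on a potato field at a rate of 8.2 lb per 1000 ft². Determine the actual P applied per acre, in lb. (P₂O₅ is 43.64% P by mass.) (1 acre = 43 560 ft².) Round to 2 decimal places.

P₂O₅ per 1000 ft² = 8.2 × 18% = 1.476 lb.
Elemental P = 1.476 × 0.4364 = 0.644126 lb per 1000 ft².
Convert to per acre: 0.644126 × 43.56 = 28.0581 lb.

28.06 lb P per acre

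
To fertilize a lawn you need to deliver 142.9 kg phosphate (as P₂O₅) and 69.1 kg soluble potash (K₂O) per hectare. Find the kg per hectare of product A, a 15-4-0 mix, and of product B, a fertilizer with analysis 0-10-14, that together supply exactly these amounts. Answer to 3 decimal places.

2338.571 kg product A, 493.571 kg product B

With a, b = kg per hectare of product A and product B:
P₂O₅: 0.04·a + 0.1·b = 142.9
K₂O: 0·a + 0.14·b = 69.1
Solving simultaneously: a = 2338.5714, b = 493.5714.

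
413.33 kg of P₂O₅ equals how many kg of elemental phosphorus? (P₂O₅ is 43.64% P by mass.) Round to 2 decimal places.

180.38 kg P

P = 413.33 × 0.4364 = 180.377 kg.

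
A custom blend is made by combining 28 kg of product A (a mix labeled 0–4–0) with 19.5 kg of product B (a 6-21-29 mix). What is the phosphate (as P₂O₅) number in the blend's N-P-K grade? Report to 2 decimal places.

Total mass = 28 + 19.5 = 47.5 kg.
P₂O₅ mass = 4%×28 + 21%×19.5 = 5.215 kg.
% P₂O₅ = 5.215 / 47.5 = 10.9789%.

10.98% P₂O₅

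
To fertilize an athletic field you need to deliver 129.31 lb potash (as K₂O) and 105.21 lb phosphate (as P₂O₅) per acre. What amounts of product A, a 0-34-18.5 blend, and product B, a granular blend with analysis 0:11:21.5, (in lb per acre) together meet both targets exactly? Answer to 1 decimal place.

159.2 lb product A, 464.5 lb product B

Let a = lb of product A, b = lb of product B (per acre).
K₂O: 0.185·a + 0.215·b = 129.31
P₂O₅: 0.34·a + 0.11·b = 105.21
Solving simultaneously: a = 159.167, b = 464.484.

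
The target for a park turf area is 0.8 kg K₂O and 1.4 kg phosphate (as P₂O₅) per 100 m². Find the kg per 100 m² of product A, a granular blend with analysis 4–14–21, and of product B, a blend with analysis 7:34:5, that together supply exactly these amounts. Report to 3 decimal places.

3.137 kg product A, 2.826 kg product B

Per-100 m² balance (a = product A, b = product B):
K₂O: 0.21·a + 0.05·b = 0.8
P₂O₅: 0.14·a + 0.34·b = 1.4
Eliminate a: (row1) − 0.21/0.14·(row2) → -0.46·b = -1.3, so b = 2.82609.
Back-substitute: a = (0.8 − 0.05·2.82609) / 0.21 = 3.13665.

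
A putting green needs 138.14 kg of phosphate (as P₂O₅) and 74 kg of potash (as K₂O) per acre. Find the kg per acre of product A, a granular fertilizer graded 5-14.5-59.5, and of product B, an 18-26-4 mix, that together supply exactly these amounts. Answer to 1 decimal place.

92.1 kg product A, 479.9 kg product B

Per-acre balance (a = product A, b = product B):
P₂O₅: 0.145·a + 0.26·b = 138.14
K₂O: 0.595·a + 0.04·b = 74
Eliminate b: (row1) − 0.26/0.04·(row2) → -3.7225·a = -342.86, so a = 92.1048.
Then b = (74 − 0.595·92.1048) / 0.04 = 479.942.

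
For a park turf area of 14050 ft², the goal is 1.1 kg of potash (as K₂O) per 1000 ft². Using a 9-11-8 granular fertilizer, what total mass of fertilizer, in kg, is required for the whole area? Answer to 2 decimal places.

193.19 kg

Product per 1000 ft² = 1.1 / 8% = 13.75 kg.
Total product = 13.75 × 14050 / 1000 = 193.188 kg.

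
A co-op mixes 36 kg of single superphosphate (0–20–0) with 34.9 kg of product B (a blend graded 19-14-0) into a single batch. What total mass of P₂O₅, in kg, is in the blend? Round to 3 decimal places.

12.086 kg P₂O₅

P₂O₅ mass = 20%×36 + 14%×34.9 = 12.086 kg.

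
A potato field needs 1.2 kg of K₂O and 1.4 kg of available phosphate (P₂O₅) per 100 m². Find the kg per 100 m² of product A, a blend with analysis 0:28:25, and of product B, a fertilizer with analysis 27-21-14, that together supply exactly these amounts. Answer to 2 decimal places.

Per-100 m² balance (a = product A, b = product B):
K₂O: 0.25·a + 0.14·b = 1.2
P₂O₅: 0.28·a + 0.21·b = 1.4
Solving simultaneously: a = 4.21053, b = 1.05263.

4.21 kg product A, 1.05 kg product B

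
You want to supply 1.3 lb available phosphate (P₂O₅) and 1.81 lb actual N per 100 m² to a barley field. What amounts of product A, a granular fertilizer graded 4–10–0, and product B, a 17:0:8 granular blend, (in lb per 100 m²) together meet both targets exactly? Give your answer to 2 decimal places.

13.00 lb product A, 7.59 lb product B

With a, b = lb per 100 m² of product A and product B:
P₂O₅: 0.1·a + 0·b = 1.3
N: 0.04·a + 0.17·b = 1.81
Solving simultaneously: a = 13, b = 7.58824.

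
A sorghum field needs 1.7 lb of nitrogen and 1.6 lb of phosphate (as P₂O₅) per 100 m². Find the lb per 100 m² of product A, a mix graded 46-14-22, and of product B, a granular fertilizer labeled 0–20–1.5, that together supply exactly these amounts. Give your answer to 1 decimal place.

Let a = lb of product A, b = lb of product B (per 100 m²).
N: 0.46·a + 0·b = 1.7
P₂O₅: 0.14·a + 0.2·b = 1.6
From row1: a = (1.7 − 0·b) / 0.46.
Into row2: 0.14·(1.7 − 0·b)/0.46 + 0.2·b = 1.6 → b = 5.41304, a = 3.69565.

3.7 lb product A, 5.4 lb product B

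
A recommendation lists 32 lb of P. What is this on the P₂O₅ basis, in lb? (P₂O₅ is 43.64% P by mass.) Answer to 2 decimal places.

P₂O₅ = 32 / 0.4364 = 73.3272 lb.

73.33 lb P₂O₅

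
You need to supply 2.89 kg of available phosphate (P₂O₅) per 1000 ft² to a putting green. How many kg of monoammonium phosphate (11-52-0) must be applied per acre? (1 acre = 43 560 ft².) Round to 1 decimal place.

Product per 1000 ft² = 2.89 / 52% = 5.55769 kg.
Convert to per acre: 5.55769 × 43.56 = 242.093 kg.

242.1 kg of product per acre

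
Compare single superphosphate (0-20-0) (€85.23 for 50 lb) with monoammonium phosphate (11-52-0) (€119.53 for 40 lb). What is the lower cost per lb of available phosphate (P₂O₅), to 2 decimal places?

€5.75 per lb P₂O₅ (monoammonium phosphate)

single superphosphate: P₂O₅ per bag = 50 × 20% = 10 lb; cost = 85.23 / 10 = €8.5230/lb P₂O₅.
monoammonium phosphate: P₂O₅ per bag = 40 × 52% = 20.8 lb; cost = 119.53 / 20.8 = €5.7466/lb P₂O₅.
monoammonium phosphate is cheaper.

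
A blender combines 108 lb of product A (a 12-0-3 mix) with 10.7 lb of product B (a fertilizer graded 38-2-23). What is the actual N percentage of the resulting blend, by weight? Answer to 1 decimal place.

Total mass = 108 + 10.7 = 118.7 lb.
N mass = 12%×108 + 38%×10.7 = 17.026 lb.
% N = 17.026 / 118.7 = 14.3437%.

14.3% N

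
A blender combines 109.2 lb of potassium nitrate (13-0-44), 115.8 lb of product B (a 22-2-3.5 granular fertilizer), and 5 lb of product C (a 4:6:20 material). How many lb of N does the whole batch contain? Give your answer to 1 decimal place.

N mass = 13%×109.2 + 22%×115.8 + 4%×5 = 39.872 lb.

39.9 lb N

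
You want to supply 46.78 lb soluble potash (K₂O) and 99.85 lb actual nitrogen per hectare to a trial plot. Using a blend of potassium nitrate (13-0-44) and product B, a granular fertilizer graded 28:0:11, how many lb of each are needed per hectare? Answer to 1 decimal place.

Per-hectare balance (a = potassium nitrate, b = product B):
K₂O: 0.44·a + 0.11·b = 46.78
N: 0.13·a + 0.28·b = 99.85
Eliminate b: (row1) − 0.11/0.28·(row2) → 0.388929·a = 7.55321, so a = 19.4206.
Then b = (99.85 − 0.13·19.4206) / 0.28 = 347.59.

19.4 lb potassium nitrate, 347.6 lb product B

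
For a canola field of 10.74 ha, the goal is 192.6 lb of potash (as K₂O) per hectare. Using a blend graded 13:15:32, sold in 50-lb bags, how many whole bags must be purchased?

130 bags

Product per hectare = 192.6 / 32% = 601.875 lb.
Total product = 601.875 × 10.74 = 6464.14 lb.
Bags = ⌈6464.14 / 50⌉ = 130.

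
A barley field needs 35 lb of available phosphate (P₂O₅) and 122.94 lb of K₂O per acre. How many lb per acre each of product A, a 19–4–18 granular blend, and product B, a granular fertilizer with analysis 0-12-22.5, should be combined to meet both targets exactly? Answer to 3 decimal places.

545.857 lb product A, 109.714 lb product B

Per-acre balance (a = product A, b = product B):
P₂O₅: 0.04·a + 0.12·b = 35
K₂O: 0.18·a + 0.225·b = 122.94
Eliminate a: (row1) − 0.04/0.18·(row2) → 0.07·b = 7.68, so b = 109.7143.
Back-substitute: a = (35 − 0.12·109.7143) / 0.04 = 545.8571.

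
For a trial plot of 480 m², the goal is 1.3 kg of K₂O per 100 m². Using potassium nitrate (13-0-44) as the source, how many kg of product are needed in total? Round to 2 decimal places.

Product per 100 m² = 1.3 / 44% = 2.95455 kg.
Total product = 2.95455 × 480 / 100 = 14.1818 kg.

14.18 kg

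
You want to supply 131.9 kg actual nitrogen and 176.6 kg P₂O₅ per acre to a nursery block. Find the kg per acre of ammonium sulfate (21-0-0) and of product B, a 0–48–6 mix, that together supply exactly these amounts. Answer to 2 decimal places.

Per-acre balance (a = ammonium sulfate, b = product B):
N: 0.21·a + 0·b = 131.9
P₂O₅: 0·a + 0.48·b = 176.6
Solving simultaneously: a = 628.095, b = 367.917.

628.10 kg ammonium sulfate, 367.92 kg product B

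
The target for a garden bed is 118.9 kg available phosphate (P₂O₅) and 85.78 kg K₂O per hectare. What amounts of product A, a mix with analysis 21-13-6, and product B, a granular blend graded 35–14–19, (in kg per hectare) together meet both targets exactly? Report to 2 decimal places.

Let a = kg of product A, b = kg of product B (per hectare).
P₂O₅: 0.13·a + 0.14·b = 118.9
K₂O: 0.06·a + 0.19·b = 85.78
Eliminate b: (row1) − 0.14/0.19·(row2) → 0.0857895·a = 55.6937, so a = 649.1902.
Then b = (85.78 − 0.06·649.1902) / 0.19 = 246.466.

649.19 kg product A, 246.47 kg product B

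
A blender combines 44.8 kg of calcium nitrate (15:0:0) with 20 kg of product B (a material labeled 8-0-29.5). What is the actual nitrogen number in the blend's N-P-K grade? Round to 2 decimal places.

Total mass = 44.8 + 20 = 64.8 kg.
N mass = 15%×44.8 + 8%×20 = 8.32 kg.
% N = 8.32 / 64.8 = 12.8395%.

12.84% N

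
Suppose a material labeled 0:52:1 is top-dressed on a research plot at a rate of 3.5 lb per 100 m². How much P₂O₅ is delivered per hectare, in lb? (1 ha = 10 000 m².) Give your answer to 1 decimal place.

182.0 lb P₂O₅ per hectare

P₂O₅ per 100 m² = 3.5 × 52% = 1.82 lb.
Convert to per hectare: 1.82 × 100 = 182 lb.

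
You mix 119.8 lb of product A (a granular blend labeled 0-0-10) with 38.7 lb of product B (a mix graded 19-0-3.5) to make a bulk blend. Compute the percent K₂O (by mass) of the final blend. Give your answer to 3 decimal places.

8.413% K₂O

Total mass = 119.8 + 38.7 = 158.5 lb.
K₂O mass = 10%×119.8 + 3.5%×38.7 = 13.3345 lb.
% K₂O = 13.3345 / 158.5 = 8.41293%.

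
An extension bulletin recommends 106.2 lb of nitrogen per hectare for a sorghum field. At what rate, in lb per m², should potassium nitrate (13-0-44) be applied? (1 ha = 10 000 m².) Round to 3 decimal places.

0.082 lb of product per sq m

Product per hectare = 106.2 / 13% = 816.923 lb.
Convert to per m²: 816.923 × 0.0001 = 0.0816923 lb.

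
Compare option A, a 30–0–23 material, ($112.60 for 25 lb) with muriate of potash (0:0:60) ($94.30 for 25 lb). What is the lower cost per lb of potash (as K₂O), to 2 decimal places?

option A: K₂O per bag = 25 × 23% = 5.75 lb; cost = 112.60 / 5.75 = $19.5826/lb K₂O.
muriate of potash: K₂O per bag = 25 × 60% = 15 lb; cost = 94.30 / 15 = $6.2867/lb K₂O.
muriate of potash is cheaper.

$6.29 per lb K₂O (muriate of potash)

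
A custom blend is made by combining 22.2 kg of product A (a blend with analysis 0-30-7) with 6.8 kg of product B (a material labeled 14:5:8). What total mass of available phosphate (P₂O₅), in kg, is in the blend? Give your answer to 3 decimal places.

P₂O₅ mass = 30%×22.2 + 5%×6.8 = 7 kg.

7.000 kg P₂O₅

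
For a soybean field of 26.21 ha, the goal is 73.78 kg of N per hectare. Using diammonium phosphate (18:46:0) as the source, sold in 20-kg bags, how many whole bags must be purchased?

Product per hectare = 73.78 / 18% = 409.889 kg.
Total product = 409.889 × 26.21 = 10743.2 kg.
Bags = ⌈10743.2 / 20⌉ = 538.

538 bags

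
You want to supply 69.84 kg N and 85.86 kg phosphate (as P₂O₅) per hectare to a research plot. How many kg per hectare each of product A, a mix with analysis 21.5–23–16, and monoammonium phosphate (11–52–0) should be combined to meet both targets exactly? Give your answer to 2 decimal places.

310.66 kg product A, 27.71 kg monoammonium phosphate

With a, b = kg per hectare of product A and monoammonium phosphate:
N: 0.215·a + 0.11·b = 69.84
P₂O₅: 0.23·a + 0.52·b = 85.86
Eliminate b: (row1) − 0.11/0.52·(row2) → 0.166346·a = 51.6773, so a = 310.661.
Then b = (85.86 − 0.23·310.661) / 0.52 = 27.7075.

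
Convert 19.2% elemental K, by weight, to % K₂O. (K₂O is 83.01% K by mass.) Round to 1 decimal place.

%K₂O = 19.2 / 0.8301 = 23.1297%.

23.1% K₂O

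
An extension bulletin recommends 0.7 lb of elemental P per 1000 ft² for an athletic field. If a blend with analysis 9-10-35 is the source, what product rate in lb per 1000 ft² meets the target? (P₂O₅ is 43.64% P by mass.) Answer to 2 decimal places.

16.04 lb of product per thousand sq ft

As P₂O₅: 0.7 / 0.4364 = 1.60403 lb per 1000 ft².
Product per 1000 ft² = 1.60403 / 10% = 16.0403 lb.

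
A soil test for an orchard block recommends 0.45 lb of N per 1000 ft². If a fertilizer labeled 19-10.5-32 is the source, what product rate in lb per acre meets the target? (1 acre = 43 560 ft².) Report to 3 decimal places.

Product per 1000 ft² = 0.45 / 19% = 2.36842 lb.
Convert to per acre: 2.36842 × 43.56 = 103.1684 lb.

103.168 lb of product per acre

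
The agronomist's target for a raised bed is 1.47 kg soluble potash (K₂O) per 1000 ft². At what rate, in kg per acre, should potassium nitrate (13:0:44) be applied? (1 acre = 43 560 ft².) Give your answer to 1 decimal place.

145.5 kg of product per acre

Product per 1000 ft² = 1.47 / 44% = 3.34091 kg.
Convert to per acre: 3.34091 × 43.56 = 145.53 kg.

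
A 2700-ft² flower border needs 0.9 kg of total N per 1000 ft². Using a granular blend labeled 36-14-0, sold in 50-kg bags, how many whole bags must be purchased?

1 bags

Product per 1000 ft² = 0.9 / 36% = 2.5 kg.
Total product = 2.5 × 2700 / 1000 = 6.75 kg.
Bags = ⌈6.75 / 50⌉ = 1.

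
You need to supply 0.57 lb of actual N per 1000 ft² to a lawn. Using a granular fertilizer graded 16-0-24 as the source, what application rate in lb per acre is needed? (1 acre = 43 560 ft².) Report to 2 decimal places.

155.18 lb of product per acre

Product per 1000 ft² = 0.57 / 16% = 3.5625 lb.
Convert to per acre: 3.5625 × 43.56 = 155.182 lb.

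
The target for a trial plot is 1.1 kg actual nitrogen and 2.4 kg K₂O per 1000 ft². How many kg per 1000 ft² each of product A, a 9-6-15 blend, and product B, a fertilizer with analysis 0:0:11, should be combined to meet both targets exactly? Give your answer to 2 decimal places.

12.22 kg product A, 5.15 kg product B

Let a = kg of product A, b = kg of product B (per 1000 ft²).
N: 0.09·a + 0·b = 1.1
K₂O: 0.15·a + 0.11·b = 2.4
Solving simultaneously: a = 12.2222, b = 5.15152.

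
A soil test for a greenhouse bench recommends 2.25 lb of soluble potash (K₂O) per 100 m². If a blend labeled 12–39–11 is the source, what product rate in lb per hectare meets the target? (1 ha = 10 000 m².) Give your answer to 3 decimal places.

2045.455 lb of product per hectare

Product per 100 m² = 2.25 / 11% = 20.4545 lb.
Convert to per hectare: 20.4545 × 100 = 2045.4545 lb.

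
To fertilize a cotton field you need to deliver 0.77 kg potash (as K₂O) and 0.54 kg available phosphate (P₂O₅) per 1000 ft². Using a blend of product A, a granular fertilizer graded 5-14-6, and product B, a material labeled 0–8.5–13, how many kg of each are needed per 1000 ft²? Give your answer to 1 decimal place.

0.4 kg product A, 5.8 kg product B

Let a = kg of product A, b = kg of product B (per 1000 ft²).
K₂O: 0.06·a + 0.13·b = 0.77
P₂O₅: 0.14·a + 0.085·b = 0.54
Eliminate a: (row1) − 0.06/0.14·(row2) → 0.0935714·b = 0.538571, so b = 5.75573.
Back-substitute: a = (0.77 − 0.13·5.75573) / 0.06 = 0.362595.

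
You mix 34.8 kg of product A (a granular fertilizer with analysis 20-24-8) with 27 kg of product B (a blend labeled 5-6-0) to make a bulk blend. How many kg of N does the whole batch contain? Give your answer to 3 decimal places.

8.310 kg N

N mass = 20%×34.8 + 5%×27 = 8.31 kg.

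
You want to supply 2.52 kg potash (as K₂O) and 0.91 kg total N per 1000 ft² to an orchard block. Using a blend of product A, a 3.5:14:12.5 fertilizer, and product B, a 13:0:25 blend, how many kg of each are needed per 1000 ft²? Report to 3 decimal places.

13.347 kg product A, 3.407 kg product B

Let a = kg of product A, b = kg of product B (per 1000 ft²).
K₂O: 0.125·a + 0.25·b = 2.52
N: 0.035·a + 0.13·b = 0.91
Eliminate b: (row1) − 0.25/0.13·(row2) → 0.0576923·a = 0.77, so a = 13.3467.
Then b = (0.91 − 0.035·13.3467) / 0.13 = 3.40667.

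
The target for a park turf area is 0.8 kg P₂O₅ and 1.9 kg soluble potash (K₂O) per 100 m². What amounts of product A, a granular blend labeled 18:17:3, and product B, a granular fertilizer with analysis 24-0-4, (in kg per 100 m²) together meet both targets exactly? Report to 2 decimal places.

4.71 kg product A, 43.97 kg product B

Per-100 m² balance (a = product A, b = product B):
P₂O₅: 0.17·a + 0·b = 0.8
K₂O: 0.03·a + 0.04·b = 1.9
From row1: a = (0.8 − 0·b) / 0.17.
Into row2: 0.03·(0.8 − 0·b)/0.17 + 0.04·b = 1.9 → b = 43.9706, a = 4.70588.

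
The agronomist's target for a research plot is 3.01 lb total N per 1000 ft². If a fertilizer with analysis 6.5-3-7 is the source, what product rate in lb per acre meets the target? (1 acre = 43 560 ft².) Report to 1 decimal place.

2017.2 lb of product per acre

Product per 1000 ft² = 3.01 / 6.5% = 46.3077 lb.
Convert to per acre: 46.3077 × 43.56 = 2017.16 lb.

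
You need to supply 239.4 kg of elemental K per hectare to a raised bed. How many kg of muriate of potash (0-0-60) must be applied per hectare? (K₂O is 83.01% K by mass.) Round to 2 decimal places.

480.66 kg of product per hectare

As K₂O: 239.4 / 0.8301 = 288.399 kg per hectare.
Product per hectare = 288.399 / 60% = 480.66498 kg.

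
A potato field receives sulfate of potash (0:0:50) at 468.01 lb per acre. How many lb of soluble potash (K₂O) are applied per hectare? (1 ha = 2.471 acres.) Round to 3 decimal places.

578.226 lb K₂O per hectare

K₂O per acre = 468.01 × 50% = 234.005 lb.
Convert to per hectare: 234.005 × 2.471 = 578.2264 lb.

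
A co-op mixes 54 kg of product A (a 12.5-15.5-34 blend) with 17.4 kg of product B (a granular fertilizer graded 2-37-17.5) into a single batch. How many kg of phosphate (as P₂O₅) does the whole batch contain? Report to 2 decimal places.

P₂O₅ mass = 15.5%×54 + 37%×17.4 = 14.808 kg.

14.81 kg P₂O₅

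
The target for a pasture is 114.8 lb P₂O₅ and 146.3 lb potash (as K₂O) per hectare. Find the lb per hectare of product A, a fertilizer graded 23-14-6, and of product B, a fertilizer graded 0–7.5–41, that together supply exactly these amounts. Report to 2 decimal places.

Let a = lb of product A, b = lb of product B (per hectare).
P₂O₅: 0.14·a + 0.075·b = 114.8
K₂O: 0.06·a + 0.41·b = 146.3
Eliminate a: (row1) − 0.14/0.06·(row2) → -0.881667·b = -226.567, so b = 256.975.
Back-substitute: a = (114.8 − 0.075·256.975) / 0.14 = 682.3346.

682.33 lb product A, 256.98 lb product B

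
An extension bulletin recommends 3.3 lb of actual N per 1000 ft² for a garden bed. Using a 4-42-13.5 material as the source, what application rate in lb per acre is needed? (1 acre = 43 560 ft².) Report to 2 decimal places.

Product per 1000 ft² = 3.3 / 4% = 82.5 lb.
Convert to per acre: 82.5 × 43.56 = 3593.7 lb.

3593.70 lb of product per acre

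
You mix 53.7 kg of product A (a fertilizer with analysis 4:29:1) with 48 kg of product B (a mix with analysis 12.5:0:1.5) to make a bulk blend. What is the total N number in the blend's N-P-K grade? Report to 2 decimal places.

Total mass = 53.7 + 48 = 101.7 kg.
N mass = 4%×53.7 + 12.5%×48 = 8.148 kg.
% N = 8.148 / 101.7 = 8.0118%.

8.01% N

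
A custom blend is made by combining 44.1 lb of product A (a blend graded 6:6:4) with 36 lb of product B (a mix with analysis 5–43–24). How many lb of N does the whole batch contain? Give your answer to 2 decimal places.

N mass = 6%×44.1 + 5%×36 = 4.446 lb.

4.45 lb N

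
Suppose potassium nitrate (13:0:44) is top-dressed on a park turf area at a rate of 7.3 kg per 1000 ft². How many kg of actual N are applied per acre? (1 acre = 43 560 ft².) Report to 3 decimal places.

41.338 kg N per acre

nitrogen per 1000 ft² = 7.3 × 13% = 0.949 kg.
Convert to per acre: 0.949 × 43.56 = 41.3384 kg.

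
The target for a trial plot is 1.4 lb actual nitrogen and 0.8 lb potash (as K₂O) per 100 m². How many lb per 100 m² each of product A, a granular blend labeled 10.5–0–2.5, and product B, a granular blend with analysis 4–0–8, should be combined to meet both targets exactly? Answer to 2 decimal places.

Let a = lb of product A, b = lb of product B (per 100 m²).
N: 0.105·a + 0.04·b = 1.4
K₂O: 0.025·a + 0.08·b = 0.8
Solving simultaneously: a = 10.8108, b = 6.62162.

10.81 lb product A, 6.62 lb product B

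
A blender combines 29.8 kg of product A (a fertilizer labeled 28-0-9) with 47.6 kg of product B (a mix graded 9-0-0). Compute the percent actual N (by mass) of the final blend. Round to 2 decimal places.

Total mass = 29.8 + 47.6 = 77.4 kg.
N mass = 28%×29.8 + 9%×47.6 = 12.628 kg.
% N = 12.628 / 77.4 = 16.3152%.

16.32% N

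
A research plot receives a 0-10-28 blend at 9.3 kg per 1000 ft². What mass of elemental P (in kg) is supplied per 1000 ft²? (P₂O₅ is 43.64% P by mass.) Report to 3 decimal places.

P₂O₅ per 1000 ft² = 9.3 × 10% = 0.93 kg.
Elemental P = 0.93 × 0.4364 = 0.405852 kg per 1000 ft².

0.406 kg P per thousand sq ft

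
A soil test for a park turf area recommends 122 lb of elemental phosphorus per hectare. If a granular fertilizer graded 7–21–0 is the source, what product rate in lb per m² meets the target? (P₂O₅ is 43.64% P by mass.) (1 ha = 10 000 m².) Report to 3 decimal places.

0.133 lb of product per sq m

As P₂O₅: 122 / 0.4364 = 279.56 lb per hectare.
Product per hectare = 279.56 / 21% = 1331.24 lb.
Convert to per m²: 1331.24 × 0.0001 = 0.133124 lb.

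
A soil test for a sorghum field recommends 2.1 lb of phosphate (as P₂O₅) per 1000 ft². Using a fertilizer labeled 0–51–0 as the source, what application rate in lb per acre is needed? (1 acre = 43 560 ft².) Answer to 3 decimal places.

Product per 1000 ft² = 2.1 / 51% = 4.11765 lb.
Convert to per acre: 4.11765 × 43.56 = 179.3647 lb.

179.365 lb of product per acre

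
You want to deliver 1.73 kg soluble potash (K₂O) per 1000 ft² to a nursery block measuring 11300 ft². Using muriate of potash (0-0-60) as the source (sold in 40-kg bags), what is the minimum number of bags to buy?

Product per 1000 ft² = 1.73 / 60% = 2.88333 kg.
Total product = 2.88333 × 11300 / 1000 = 32.5817 kg.
Bags = ⌈32.5817 / 40⌉ = 1.

1 bags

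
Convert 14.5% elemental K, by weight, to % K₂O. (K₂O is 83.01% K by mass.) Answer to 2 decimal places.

17.47% K₂O

%K₂O = 14.5 / 0.8301 = 17.4678%.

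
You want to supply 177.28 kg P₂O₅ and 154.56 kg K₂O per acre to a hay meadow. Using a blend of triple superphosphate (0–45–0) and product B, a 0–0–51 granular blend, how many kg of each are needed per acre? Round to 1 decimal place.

Per-acre balance (a = triple superphosphate, b = product B):
P₂O₅: 0.45·a + 0·b = 177.28
K₂O: 0·a + 0.51·b = 154.56
Solving simultaneously: a = 393.956, b = 303.059.

394.0 kg triple superphosphate, 303.1 kg product B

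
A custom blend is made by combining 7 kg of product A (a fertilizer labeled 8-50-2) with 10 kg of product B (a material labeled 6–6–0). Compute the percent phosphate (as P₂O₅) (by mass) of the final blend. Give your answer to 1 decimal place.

Total mass = 7 + 10 = 17 kg.
P₂O₅ mass = 50%×7 + 6%×10 = 4.1 kg.
% P₂O₅ = 4.1 / 17 = 24.1176%.

24.1% P₂O₅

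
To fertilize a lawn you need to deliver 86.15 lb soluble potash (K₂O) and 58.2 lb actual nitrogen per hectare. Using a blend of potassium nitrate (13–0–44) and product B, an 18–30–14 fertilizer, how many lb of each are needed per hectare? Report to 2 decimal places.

Per-hectare balance (a = potassium nitrate, b = product B):
K₂O: 0.44·a + 0.14·b = 86.15
N: 0.13·a + 0.18·b = 58.2
Solving simultaneously: a = 120.639, b = 236.2049.

120.64 lb potassium nitrate, 236.20 lb product B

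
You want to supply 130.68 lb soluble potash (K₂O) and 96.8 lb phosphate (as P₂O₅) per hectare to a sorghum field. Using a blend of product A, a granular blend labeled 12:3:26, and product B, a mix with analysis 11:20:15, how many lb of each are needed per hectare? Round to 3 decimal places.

Let a = lb of product A, b = lb of product B (per hectare).
K₂O: 0.26·a + 0.15·b = 130.68
P₂O₅: 0.03·a + 0.2·b = 96.8
Solving simultaneously: a = 244.5474, b = 447.3179.

244.547 lb product A, 447.318 lb product B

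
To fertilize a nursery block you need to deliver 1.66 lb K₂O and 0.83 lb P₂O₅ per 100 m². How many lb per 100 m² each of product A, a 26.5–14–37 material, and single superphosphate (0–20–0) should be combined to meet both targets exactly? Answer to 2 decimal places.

Let a = lb of product A, b = lb of single superphosphate (per 100 m²).
K₂O: 0.37·a + 0·b = 1.66
P₂O₅: 0.14·a + 0.2·b = 0.83
From row1: a = (1.66 − 0·b) / 0.37.
Into row2: 0.14·(1.66 − 0·b)/0.37 + 0.2·b = 0.83 → b = 1.00946, a = 4.48649.

4.49 lb product A, 1.01 lb single superphosphate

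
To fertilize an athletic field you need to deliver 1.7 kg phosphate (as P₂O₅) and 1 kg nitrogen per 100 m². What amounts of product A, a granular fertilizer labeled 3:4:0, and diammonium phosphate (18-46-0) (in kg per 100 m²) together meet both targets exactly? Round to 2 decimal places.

With a, b = kg per 100 m² of product A and diammonium phosphate:
P₂O₅: 0.04·a + 0.46·b = 1.7
N: 0.03·a + 0.18·b = 1
From row1: a = (1.7 − 0.46·b) / 0.04.
Into row2: 0.03·(1.7 − 0.46·b)/0.04 + 0.18·b = 1 → b = 1.66667, a = 23.3333.

23.33 kg product A, 1.67 kg diammonium phosphate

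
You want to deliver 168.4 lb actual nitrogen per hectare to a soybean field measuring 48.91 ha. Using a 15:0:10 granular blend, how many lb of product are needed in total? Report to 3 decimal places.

Product per hectare = 168.4 / 15% = 1122.67 lb.
Total product = 1122.67 × 48.91 = 54909.6267 lb.

54909.627 lb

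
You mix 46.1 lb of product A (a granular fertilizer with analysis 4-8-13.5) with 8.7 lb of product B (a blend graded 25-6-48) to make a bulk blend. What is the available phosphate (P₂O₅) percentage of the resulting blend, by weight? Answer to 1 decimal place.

Total mass = 46.1 + 8.7 = 54.8 lb.
P₂O₅ mass = 8%×46.1 + 6%×8.7 = 4.21 lb.
% P₂O₅ = 4.21 / 54.8 = 7.68248%.

7.7% P₂O₅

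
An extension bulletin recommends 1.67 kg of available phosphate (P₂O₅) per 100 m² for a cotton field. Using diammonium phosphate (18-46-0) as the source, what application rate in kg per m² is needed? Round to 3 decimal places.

Product per 100 m² = 1.67 / 46% = 3.63043 kg.
Convert to per m²: 3.63043 × 0.01 = 0.0363043 kg.

0.036 kg of product per sq m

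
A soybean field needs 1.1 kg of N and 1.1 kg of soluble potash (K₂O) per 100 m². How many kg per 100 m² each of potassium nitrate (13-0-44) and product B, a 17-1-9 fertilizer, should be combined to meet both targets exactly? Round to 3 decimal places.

1.395 kg potassium nitrate, 5.404 kg product B

With a, b = kg per 100 m² of potassium nitrate and product B:
N: 0.13·a + 0.17·b = 1.1
K₂O: 0.44·a + 0.09·b = 1.1
Eliminate b: (row1) − 0.17/0.09·(row2) → -0.701111·a = -0.977778, so a = 1.39461.
Then b = (1.1 − 0.44·1.39461) / 0.09 = 5.40412.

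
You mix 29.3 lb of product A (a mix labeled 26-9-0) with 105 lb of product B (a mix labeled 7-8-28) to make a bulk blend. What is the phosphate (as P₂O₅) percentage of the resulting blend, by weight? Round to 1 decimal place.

Total mass = 29.3 + 105 = 134.3 lb.
P₂O₅ mass = 9%×29.3 + 8%×105 = 11.037 lb.
% P₂O₅ = 11.037 / 134.3 = 8.21817%.

8.2% P₂O₅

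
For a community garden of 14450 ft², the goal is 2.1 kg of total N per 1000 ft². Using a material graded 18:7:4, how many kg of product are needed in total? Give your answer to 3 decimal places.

Product per 1000 ft² = 2.1 / 18% = 11.6667 kg.
Total product = 11.6667 × 14450 / 1000 = 168.5833 kg.

168.583 kg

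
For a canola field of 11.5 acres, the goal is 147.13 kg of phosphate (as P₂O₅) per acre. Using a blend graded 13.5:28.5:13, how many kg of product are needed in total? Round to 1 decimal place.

5936.8 kg

Product per acre = 147.13 / 28.5% = 516.246 kg.
Total product = 516.246 × 11.5 = 5936.82 kg.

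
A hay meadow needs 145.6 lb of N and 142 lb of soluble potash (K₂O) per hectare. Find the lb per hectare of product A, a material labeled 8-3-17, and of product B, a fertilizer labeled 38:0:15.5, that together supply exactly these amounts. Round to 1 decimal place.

601.4 lb product A, 256.6 lb product B

Let a = lb of product A, b = lb of product B (per hectare).
N: 0.08·a + 0.38·b = 145.6
K₂O: 0.17·a + 0.155·b = 142
Eliminate a: (row1) − 0.08/0.17·(row2) → 0.307059·b = 78.7765, so b = 256.552.
Back-substitute: a = (145.6 − 0.38·256.552) / 0.08 = 601.379.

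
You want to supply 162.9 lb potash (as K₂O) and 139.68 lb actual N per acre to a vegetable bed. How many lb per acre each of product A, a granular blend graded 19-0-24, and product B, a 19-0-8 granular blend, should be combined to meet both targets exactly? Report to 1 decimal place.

650.5 lb product A, 84.6 lb product B

Per-acre balance (a = product A, b = product B):
K₂O: 0.24·a + 0.08·b = 162.9
N: 0.19·a + 0.19·b = 139.68
Eliminate b: (row1) − 0.08/0.19·(row2) → 0.16·a = 104.087, so a = 650.546.
Then b = (139.68 − 0.19·650.546) / 0.19 = 84.6118.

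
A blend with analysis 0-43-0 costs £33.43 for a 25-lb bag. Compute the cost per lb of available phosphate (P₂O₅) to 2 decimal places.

£3.11 per lb P₂O₅

P₂O₅ in bag = 25 × 43% = 10.75 lb.
Cost per lb P₂O₅ = £33.43 / 10.75 = £3.1098.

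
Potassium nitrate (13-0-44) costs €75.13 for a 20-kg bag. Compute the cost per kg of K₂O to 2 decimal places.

€8.54 per kg K₂O

K₂O in bag = 20 × 44% = 8.8 kg.
Cost per kg K₂O = €75.13 / 8.8 = €8.5375.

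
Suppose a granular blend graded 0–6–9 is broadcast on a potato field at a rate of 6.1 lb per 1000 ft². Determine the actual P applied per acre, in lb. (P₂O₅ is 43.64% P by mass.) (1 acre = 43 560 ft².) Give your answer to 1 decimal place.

7.0 lb P per acre

P₂O₅ per 1000 ft² = 6.1 × 6% = 0.366 lb.
Elemental P = 0.366 × 0.4364 = 0.159722 lb per 1000 ft².
Convert to per acre: 0.159722 × 43.56 = 6.95751 lb.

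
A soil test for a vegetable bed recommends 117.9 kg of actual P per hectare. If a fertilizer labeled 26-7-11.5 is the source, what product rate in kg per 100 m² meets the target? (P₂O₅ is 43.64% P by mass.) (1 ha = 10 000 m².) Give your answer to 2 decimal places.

38.59 kg of product per hundred sq m

As P₂O₅: 117.9 / 0.4364 = 270.165 kg per hectare.
Product per hectare = 270.165 / 7% = 3859.5 kg.
Convert to per 100 m²: 3859.5 × 0.01 = 38.594998 kg.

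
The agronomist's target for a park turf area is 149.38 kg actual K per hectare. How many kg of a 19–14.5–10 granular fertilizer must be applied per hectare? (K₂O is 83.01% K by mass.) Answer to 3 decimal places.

As K₂O: 149.38 / 0.8301 = 179.954 kg per hectare.
Product per hectare = 179.954 / 10% = 1799.5422 kg.

1799.542 kg of product per hectare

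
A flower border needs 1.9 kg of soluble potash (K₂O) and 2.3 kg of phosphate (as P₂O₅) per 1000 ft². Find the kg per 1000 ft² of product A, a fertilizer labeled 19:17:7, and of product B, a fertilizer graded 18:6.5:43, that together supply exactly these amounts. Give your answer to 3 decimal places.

With a, b = kg per 1000 ft² of product A and product B:
K₂O: 0.07·a + 0.43·b = 1.9
P₂O₅: 0.17·a + 0.065·b = 2.3
Eliminate b: (row1) − 0.43/0.065·(row2) → -1.05462·a = -13.3154, so a = 12.6258.
Then b = (2.3 − 0.17·12.6258) / 0.065 = 2.36324.

12.626 kg product A, 2.363 kg product B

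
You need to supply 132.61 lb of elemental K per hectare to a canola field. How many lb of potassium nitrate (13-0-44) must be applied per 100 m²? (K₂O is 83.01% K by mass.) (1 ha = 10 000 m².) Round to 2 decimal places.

3.63 lb of product per hundred sq m

As K₂O: 132.61 / 0.8301 = 159.752 lb per hectare.
Product per hectare = 159.752 / 44% = 363.072 lb.
Convert to per 100 m²: 363.072 × 0.01 = 3.63072 lb.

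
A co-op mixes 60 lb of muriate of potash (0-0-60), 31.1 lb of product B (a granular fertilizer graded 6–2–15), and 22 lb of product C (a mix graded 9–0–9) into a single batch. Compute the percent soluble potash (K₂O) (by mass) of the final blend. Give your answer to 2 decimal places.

Total mass = 60 + 31.1 + 22 = 113.1 lb.
K₂O mass = 60%×60 + 15%×31.1 + 9%×22 = 42.645 lb.
% K₂O = 42.645 / 113.1 = 37.7056%.

37.71% K₂O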